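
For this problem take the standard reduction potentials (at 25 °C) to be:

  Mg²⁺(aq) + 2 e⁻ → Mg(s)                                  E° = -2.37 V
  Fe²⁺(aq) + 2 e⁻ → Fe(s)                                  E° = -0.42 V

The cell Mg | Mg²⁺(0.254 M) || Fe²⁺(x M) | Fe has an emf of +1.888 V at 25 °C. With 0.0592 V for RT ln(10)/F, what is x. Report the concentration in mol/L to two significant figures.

0.0020 M

Fe²⁺/Fe is the cathode, Mg²⁺/Mg the anode: E°cell = +1.95 V, n = 2.
Overall reaction: Fe²⁺(aq) + Mg(s) → Fe(s) + Mg²⁺(aq); Q = [Mg²⁺]^1/[Fe²⁺]^1.
From E = E° − (0.0592/n) log Q: log Q = (E° − E)·n/0.0592 = (+1.95 − (+1.888))·2/0.0592 = 2.0946.
So 1·log[Fe²⁺] = 1·log(0.254) − log Q = -0.5952 − (2.0946) = -2.6898; [Fe²⁺] = 10^(-2.6898) ≈ 0.0020 M.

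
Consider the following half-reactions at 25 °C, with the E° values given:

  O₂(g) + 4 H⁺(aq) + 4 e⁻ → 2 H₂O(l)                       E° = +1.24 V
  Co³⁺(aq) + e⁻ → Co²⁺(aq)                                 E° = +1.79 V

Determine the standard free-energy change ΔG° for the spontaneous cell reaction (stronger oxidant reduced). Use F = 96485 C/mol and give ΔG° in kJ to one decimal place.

Co³⁺/Co²⁺ (E° = +1.79 V) is the cathode; O₂/H₂O (E° = +1.24 V) is the anode, so E°cell = +0.55 V.
Balancing electrons gives n = 4 (lcm of 1 and 4).
ΔG° = −nFE° = −(4)(96485)(+0.55) = -212,267 J = -212.3 kJ.

-212.3 kJ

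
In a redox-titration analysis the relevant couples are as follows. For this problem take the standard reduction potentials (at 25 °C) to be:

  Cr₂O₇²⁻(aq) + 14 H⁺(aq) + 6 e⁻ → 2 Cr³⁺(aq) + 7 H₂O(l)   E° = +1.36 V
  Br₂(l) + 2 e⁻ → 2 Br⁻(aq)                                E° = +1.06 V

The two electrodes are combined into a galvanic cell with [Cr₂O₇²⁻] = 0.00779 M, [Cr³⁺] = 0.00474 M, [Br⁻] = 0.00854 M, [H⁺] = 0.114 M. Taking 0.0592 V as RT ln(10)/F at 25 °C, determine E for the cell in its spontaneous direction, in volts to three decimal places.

+0.072 V

Cr₂O₇²⁻/Cr³⁺ is the cathode (higher E°), Br₂/Br⁻ the anode: E°cell = +1.36 − (+1.06) = +0.30 V, n = 6.
Overall: Cr₂O₇²⁻(aq) + 14 H⁺(aq) + 6 Br⁻(aq) → 2 Cr³⁺(aq) + 7 H₂O(l) + 3 Br₂(l)
Q = [Cr³⁺]^2 / ([Cr₂O₇²⁻]·[H⁺]^14·[Br⁻]^6); log Q = 23.075.
E = E° − (0.0592/n) log Q = +0.30 − (0.0592/6)(23.075) = +0.072 V.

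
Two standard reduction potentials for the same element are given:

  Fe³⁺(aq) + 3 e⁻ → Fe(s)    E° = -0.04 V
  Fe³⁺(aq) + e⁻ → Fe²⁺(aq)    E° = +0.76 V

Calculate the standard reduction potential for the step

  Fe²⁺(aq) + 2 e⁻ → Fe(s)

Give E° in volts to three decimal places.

Sequential free energies add, so n₃E°₃ = n₁E°₁ + n₂E°₂.
With n₃ = 3, and the known step contributing 1×(+0.76) V, the unknown satisfies 2·E° = 3×(-0.04) − 1×(+0.76) = -0.880.
E° = -0.880 / 2 = -0.440 V.

-0.440 V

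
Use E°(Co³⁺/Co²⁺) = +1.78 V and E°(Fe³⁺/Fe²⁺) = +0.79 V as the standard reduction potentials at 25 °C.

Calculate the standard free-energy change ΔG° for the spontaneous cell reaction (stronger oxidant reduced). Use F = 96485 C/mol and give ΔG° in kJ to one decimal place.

Co³⁺/Co²⁺ (E° = +1.78 V) is the cathode; Fe³⁺/Fe²⁺ (E° = +0.79 V) is the anode, so E°cell = +0.99 V.
Balancing electrons gives n = 1 (lcm of 1 and 1).
ΔG° = −nFE° = −(1)(96485)(+0.99) = -95,520 J = -95.5 kJ.

-95.5 kJ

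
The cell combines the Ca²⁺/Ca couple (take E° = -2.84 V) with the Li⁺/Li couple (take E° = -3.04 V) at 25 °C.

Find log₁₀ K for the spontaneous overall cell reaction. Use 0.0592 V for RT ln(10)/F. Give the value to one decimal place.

6.8

Cathode: Ca²⁺/Ca; anode: Li⁺/Li. E°cell = +0.20 V, n = 2.
log K = nE°cell / 0.0592 = (2)(+0.20) / 0.0592 = 6.8.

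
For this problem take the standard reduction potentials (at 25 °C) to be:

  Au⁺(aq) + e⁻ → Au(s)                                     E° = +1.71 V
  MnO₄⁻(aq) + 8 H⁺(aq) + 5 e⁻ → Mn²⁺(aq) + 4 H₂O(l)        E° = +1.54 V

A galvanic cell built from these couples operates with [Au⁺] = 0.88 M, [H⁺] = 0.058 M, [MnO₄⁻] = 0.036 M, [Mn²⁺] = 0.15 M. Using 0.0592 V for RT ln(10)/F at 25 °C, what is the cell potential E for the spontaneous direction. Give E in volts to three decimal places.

+0.291 V

Au⁺/Au is the cathode (higher E°), MnO₄⁻/Mn²⁺ the anode: E°cell = +1.71 − (+1.54) = +0.17 V, n = 5.
Overall: 5 Au⁺(aq) + Mn²⁺(aq) + 4 H₂O(l) → 5 Au(s) + MnO₄⁻(aq) + 8 H⁺(aq)
Q = [MnO₄⁻]·[H⁺]^8 / ([Au⁺]^5·[Mn²⁺]); log Q = -10.235.
E = E° − (0.0592/n) log Q = +0.17 − (0.0592/5)(-10.235) = +0.291 V.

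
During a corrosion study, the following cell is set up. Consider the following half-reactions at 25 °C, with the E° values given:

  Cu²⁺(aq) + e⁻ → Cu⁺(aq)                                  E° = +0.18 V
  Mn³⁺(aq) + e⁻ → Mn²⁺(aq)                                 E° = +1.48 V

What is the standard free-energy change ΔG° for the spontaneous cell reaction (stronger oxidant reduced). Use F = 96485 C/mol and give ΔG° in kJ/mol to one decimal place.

Mn³⁺/Mn²⁺ (E° = +1.48 V) is the cathode; Cu²⁺/Cu⁺ (E° = +0.18 V) is the anode, so E°cell = +1.30 V.
Balancing electrons gives n = 1 (lcm of 1 and 1).
ΔG° = −nFE° = −(1)(96485)(+1.30) = -125,430 J = -125.4 kJ/mol.

-125.4 kJ/mol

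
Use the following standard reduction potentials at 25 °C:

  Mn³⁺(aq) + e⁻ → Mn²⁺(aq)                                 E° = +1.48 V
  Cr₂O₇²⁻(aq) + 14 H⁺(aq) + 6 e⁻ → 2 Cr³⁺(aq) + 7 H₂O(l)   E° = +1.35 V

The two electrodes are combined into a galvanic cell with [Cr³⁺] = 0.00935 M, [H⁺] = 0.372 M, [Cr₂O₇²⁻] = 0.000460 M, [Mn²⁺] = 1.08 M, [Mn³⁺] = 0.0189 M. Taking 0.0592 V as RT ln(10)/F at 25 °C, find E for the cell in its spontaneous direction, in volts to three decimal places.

Mn³⁺/Mn²⁺ is the cathode (higher E°), Cr₂O₇²⁻/Cr³⁺ the anode: E°cell = +1.48 − (+1.35) = +0.13 V, n = 6.
Overall: 6 Mn³⁺(aq) + 2 Cr³⁺(aq) + 7 H₂O(l) → 6 Mn²⁺(aq) + Cr₂O₇²⁻(aq) + 14 H⁺(aq)
Q = [Mn²⁺]^6·[Cr₂O₇²⁻]·[H⁺]^14 / ([Mn³⁺]^6·[Cr³⁺]^2); log Q = 5.251.
E = E° − (0.0592/n) log Q = +0.13 − (0.0592/6)(5.251) = +0.078 V.

+0.078 V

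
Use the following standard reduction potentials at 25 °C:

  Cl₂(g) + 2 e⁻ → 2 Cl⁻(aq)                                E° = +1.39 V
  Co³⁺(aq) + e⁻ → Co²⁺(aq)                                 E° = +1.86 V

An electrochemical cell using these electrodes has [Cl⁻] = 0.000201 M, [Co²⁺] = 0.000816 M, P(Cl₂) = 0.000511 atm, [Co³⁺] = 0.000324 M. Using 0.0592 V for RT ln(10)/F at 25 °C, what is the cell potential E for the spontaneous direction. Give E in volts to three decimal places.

Co³⁺/Co²⁺ is the cathode (higher E°), Cl₂/Cl⁻ the anode: E°cell = +1.86 − (+1.39) = +0.47 V, n = 2.
Overall: 2 Co³⁺(aq) + 2 Cl⁻(aq) → 2 Co²⁺(aq) + Cl₂(g)
Q = [Co²⁺]^2·P(Cl₂) / ([Co³⁺]^2·[Cl⁻]^2); log Q = 4.904.
E = E° − (0.0592/n) log Q = +0.47 − (0.0592/2)(4.904) = +0.325 V.

+0.325 V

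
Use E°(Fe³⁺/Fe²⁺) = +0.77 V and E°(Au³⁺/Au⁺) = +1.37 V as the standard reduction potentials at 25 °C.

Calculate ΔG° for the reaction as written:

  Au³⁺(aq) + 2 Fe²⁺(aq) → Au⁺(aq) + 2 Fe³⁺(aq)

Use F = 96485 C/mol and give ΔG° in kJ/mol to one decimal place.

As written, Au³⁺/Au⁺ is reduced (cathode) and Fe³⁺/Fe²⁺ is oxidised (anode), so E°cell = (+1.37) − (+0.77) = +0.60 V.
Balancing electrons gives n = 2.
ΔG° = −nFE° = −(2)(96485)(+0.60) = -115,782 J = -115.8 kJ/mol.

-115.8 kJ/mol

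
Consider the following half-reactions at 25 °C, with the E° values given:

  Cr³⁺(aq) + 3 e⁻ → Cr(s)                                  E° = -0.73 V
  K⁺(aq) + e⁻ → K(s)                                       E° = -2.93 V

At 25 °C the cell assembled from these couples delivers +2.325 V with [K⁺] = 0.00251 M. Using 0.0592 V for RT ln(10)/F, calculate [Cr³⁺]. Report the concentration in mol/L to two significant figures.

0.034 M

Cr³⁺/Cr is the cathode, K⁺/K the anode: E°cell = +2.20 V, n = 3.
Overall reaction: Cr³⁺(aq) + 3 K(s) → Cr(s) + 3 K⁺(aq); Q = [K⁺]^3/[Cr³⁺]^1.
From E = E° − (0.0592/n) log Q: log Q = (E° − E)·n/0.0592 = (+2.20 − (+2.325))·3/0.0592 = -6.3345.
So 1·log[Cr³⁺] = 3·log(0.00251) − log Q = -7.8010 − (-6.3345) = -1.4665; [Cr³⁺] = 10^(-1.4665) ≈ 0.034 M.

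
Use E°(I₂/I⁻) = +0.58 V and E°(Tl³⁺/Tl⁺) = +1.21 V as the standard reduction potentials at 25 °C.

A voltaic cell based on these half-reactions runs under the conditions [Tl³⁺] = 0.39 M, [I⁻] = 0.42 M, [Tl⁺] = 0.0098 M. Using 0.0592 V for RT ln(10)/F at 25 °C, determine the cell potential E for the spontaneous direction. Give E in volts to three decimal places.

Tl³⁺/Tl⁺ is the cathode (higher E°), I₂/I⁻ the anode: E°cell = +1.21 − (+0.58) = +0.63 V, n = 2.
Overall: Tl³⁺(aq) + 2 I⁻(aq) → Tl⁺(aq) + I₂(s)
Q = [Tl⁺] / ([Tl³⁺]·[I⁻]^2); log Q = -0.846.
E = E° − (0.0592/n) log Q = +0.63 − (0.0592/2)(-0.846) = +0.655 V.

+0.655 V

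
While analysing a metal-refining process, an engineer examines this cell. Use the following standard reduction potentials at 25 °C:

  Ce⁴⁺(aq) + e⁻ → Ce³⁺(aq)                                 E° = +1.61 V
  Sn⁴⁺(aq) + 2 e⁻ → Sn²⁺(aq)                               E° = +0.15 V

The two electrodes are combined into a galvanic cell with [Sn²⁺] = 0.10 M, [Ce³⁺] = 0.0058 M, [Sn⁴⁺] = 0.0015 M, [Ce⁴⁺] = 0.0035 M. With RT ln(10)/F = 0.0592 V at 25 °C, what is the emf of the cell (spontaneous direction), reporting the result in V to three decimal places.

Ce⁴⁺/Ce³⁺ is the cathode (higher E°), Sn⁴⁺/Sn²⁺ the anode: E°cell = +1.61 − (+0.15) = +1.46 V, n = 2.
Overall: 2 Ce⁴⁺(aq) + Sn²⁺(aq) → 2 Ce³⁺(aq) + Sn⁴⁺(aq)
Q = [Ce³⁺]^2·[Sn⁴⁺] / ([Ce⁴⁺]^2·[Sn²⁺]); log Q = -1.385.
E = E° − (0.0592/n) log Q = +1.46 − (0.0592/2)(-1.385) = +1.501 V.

+1.501 V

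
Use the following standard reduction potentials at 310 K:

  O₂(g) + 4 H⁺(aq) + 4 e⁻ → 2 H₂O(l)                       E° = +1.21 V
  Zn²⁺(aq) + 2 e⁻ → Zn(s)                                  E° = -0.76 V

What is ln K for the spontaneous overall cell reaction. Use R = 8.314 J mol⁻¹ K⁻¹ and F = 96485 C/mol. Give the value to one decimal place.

Cathode: O₂/H₂O; anode: Zn²⁺/Zn. E°cell = (+1.21) − (-0.76) = +1.97 V, with n = 4.
ΔG° = −nFE° = −RT ln K, so ln K = nFE°/(RT) = (4)(96485)(+1.97) / ((8.314)(310)) = 294.995.

295.0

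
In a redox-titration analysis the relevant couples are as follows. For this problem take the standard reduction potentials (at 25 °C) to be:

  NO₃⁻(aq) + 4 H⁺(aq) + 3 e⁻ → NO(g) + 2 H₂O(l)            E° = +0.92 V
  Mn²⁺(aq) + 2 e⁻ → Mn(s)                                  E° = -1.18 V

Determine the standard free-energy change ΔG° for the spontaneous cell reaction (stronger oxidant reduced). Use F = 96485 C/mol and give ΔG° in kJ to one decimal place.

NO₃⁻/NO (E° = +0.92 V) is the cathode; Mn²⁺/Mn (E° = -1.18 V) is the anode, so E°cell = +2.10 V.
Balancing electrons gives n = 6 (lcm of 3 and 2).
ΔG° = −nFE° = −(6)(96485)(+2.10) = -1,215,711 J = -1215.7 kJ.

-1215.7 kJ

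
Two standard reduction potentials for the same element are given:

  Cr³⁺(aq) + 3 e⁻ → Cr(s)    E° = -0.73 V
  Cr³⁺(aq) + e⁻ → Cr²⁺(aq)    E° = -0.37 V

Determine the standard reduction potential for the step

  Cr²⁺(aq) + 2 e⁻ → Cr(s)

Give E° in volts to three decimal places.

-0.910 V

Sequential free energies add, so n₃E°₃ = n₁E°₁ + n₂E°₂.
With n₃ = 3, and the known step contributing 1×(-0.37) V, the unknown satisfies 2·E° = 3×(-0.73) − 1×(-0.37) = -1.820.
E° = -1.820 / 2 = -0.910 V.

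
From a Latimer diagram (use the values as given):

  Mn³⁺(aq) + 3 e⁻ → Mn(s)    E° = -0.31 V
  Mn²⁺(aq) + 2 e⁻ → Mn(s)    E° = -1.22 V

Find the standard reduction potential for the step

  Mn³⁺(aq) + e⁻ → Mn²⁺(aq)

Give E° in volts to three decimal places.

Sequential free energies add, so n₃E°₃ = n₁E°₁ + n₂E°₂.
With n₃ = 3, and the known step contributing 2×(-1.22) V, the unknown satisfies 1·E° = 3×(-0.31) − 2×(-1.22) = +1.510.
E° = +1.510 / 1 = +1.510 V.

+1.510 V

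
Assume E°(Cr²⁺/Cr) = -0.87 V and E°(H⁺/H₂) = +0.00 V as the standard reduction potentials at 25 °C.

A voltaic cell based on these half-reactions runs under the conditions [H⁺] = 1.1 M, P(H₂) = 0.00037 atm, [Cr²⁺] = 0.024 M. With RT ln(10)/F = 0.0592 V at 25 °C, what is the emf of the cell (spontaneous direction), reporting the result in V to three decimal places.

H⁺/H₂ is the cathode (higher E°), Cr²⁺/Cr the anode: E°cell = +0.00 − (-0.87) = +0.87 V, n = 2.
Overall: 2 H⁺(aq) + Cr(s) → H₂(g) + Cr²⁺(aq)
Q = P(H₂)·[Cr²⁺] / ([H⁺]^2); log Q = -5.134.
E = E° − (0.0592/n) log Q = +0.87 − (0.0592/2)(-5.134) = +1.022 V.

+1.022 V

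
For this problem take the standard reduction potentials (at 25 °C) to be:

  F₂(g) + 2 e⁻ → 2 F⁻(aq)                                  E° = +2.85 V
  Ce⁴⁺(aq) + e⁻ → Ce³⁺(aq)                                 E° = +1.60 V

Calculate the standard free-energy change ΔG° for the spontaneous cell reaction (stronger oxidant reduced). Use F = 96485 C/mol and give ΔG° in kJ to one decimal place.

-241.2 kJ

F₂/F⁻ (E° = +2.85 V) is the cathode; Ce⁴⁺/Ce³⁺ (E° = +1.60 V) is the anode, so E°cell = +1.25 V.
Balancing electrons gives n = 2 (lcm of 2 and 1).
ΔG° = −nFE° = −(2)(96485)(+1.25) = -241,212 J = -241.2 kJ.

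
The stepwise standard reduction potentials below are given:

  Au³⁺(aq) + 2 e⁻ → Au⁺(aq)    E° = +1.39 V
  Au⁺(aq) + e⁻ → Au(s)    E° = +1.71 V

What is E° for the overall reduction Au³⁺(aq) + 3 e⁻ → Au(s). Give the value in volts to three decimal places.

Standard free energies of sequential steps add: ΔG°₃ = ΔG°₁ + ΔG°₂, so n₃E°₃ = n₁E°₁ + n₂E°₂.
E°₃ = (2×+1.39 + 1×+1.71) / 3 = (+4.490) / 3 = +1.497 V.
E° values themselves are not directly additive — weighting by electron count is essential.

+1.497 V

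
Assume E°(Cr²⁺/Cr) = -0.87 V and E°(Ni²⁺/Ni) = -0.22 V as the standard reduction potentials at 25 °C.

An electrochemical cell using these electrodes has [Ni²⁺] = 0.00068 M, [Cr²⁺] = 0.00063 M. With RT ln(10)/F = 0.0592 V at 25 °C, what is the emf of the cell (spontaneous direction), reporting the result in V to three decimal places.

Ni²⁺/Ni is the cathode (higher E°), Cr²⁺/Cr the anode: E°cell = -0.22 − (-0.87) = +0.65 V, n = 2.
Overall: Ni²⁺(aq) + Cr(s) → Ni(s) + Cr²⁺(aq)
Q = [Cr²⁺] / ([Ni²⁺]); log Q = -0.033.
E = E° − (0.0592/n) log Q = +0.65 − (0.0592/2)(-0.033) = +0.651 V.

+0.651 V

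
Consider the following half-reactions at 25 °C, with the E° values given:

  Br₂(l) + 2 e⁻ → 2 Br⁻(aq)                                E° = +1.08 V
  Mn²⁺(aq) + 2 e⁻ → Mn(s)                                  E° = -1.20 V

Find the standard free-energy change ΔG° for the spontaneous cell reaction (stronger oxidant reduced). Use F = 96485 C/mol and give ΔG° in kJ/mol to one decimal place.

-440.0 kJ/mol

Br₂/Br⁻ (E° = +1.08 V) is the cathode; Mn²⁺/Mn (E° = -1.20 V) is the anode, so E°cell = +2.28 V.
Balancing electrons gives n = 2 (lcm of 2 and 2).
ΔG° = −nFE° = −(2)(96485)(+2.28) = -439,972 J = -440.0 kJ/mol.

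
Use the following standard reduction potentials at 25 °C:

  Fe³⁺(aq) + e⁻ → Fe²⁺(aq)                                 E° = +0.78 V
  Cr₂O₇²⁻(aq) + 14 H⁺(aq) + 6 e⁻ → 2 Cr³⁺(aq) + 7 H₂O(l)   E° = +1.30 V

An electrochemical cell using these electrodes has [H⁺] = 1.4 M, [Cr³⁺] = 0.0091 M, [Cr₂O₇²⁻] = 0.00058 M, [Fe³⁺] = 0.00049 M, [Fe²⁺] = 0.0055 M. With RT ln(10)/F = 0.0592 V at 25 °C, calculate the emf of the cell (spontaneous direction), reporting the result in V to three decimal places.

Cr₂O₇²⁻/Cr³⁺ is the cathode (higher E°), Fe³⁺/Fe²⁺ the anode: E°cell = +1.30 − (+0.78) = +0.52 V, n = 6.
Overall: Cr₂O₇²⁻(aq) + 14 H⁺(aq) + 6 Fe²⁺(aq) → 2 Cr³⁺(aq) + 7 H₂O(l) + 6 Fe³⁺(aq)
Q = [Cr³⁺]^2·[Fe³⁺]^6 / ([Cr₂O₇²⁻]·[H⁺]^14·[Fe²⁺]^6); log Q = -9.192.
E = E° − (0.0592/n) log Q = +0.52 − (0.0592/6)(-9.192) = +0.611 V.

+0.611 V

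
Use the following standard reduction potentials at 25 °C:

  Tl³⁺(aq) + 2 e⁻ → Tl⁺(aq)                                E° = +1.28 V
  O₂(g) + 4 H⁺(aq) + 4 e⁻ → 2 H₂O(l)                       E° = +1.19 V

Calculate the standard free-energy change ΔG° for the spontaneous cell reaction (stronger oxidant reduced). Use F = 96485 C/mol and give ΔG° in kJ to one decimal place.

Tl³⁺/Tl⁺ (E° = +1.28 V) is the cathode; O₂/H₂O (E° = +1.19 V) is the anode, so E°cell = +0.09 V.
Balancing electrons gives n = 4 (lcm of 2 and 4).
ΔG° = −nFE° = −(4)(96485)(+0.09) = -34,735 J = -34.7 kJ.

-34.7 kJ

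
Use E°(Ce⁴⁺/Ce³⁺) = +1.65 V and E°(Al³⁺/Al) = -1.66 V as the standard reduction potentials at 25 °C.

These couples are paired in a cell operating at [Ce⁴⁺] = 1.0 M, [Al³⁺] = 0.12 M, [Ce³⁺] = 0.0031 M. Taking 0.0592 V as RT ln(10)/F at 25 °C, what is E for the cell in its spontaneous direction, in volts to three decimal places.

+3.477 V

Ce⁴⁺/Ce³⁺ is the cathode (higher E°), Al³⁺/Al the anode: E°cell = +1.65 − (-1.66) = +3.31 V, n = 3.
Overall: 3 Ce⁴⁺(aq) + Al(s) → 3 Ce³⁺(aq) + Al³⁺(aq)
Q = [Ce³⁺]^3·[Al³⁺] / ([Ce⁴⁺]^3); log Q = -8.447.
E = E° − (0.0592/n) log Q = +3.31 − (0.0592/3)(-8.447) = +3.477 V.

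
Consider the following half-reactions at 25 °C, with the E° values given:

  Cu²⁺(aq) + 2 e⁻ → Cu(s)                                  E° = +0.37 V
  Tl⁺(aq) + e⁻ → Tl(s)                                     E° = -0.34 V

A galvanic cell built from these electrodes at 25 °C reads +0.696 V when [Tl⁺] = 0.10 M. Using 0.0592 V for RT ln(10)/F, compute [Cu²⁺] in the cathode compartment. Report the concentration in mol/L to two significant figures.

0.0034 M

Cu²⁺/Cu is the cathode, Tl⁺/Tl the anode: E°cell = +0.71 V, n = 2.
Overall reaction: Cu²⁺(aq) + 2 Tl(s) → Cu(s) + 2 Tl⁺(aq); Q = [Tl⁺]^2/[Cu²⁺]^1.
From E = E° − (0.0592/n) log Q: log Q = (E° − E)·n/0.0592 = (+0.71 − (+0.696))·2/0.0592 = 0.4730.
So 1·log[Cu²⁺] = 2·log(0.1) − log Q = -2.0000 − (0.4730) = -2.4730; [Cu²⁺] = 10^(-2.4730) ≈ 0.0034 M.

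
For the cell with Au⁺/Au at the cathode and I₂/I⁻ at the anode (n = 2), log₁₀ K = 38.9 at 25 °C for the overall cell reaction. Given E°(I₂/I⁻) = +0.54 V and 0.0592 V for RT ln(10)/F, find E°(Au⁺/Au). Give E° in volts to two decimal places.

+1.69 V

E°cell = (0.0592/n)·log K = (0.0592/2)(38.9) = +1.151 V.
Since Au⁺/Au is the cathode and I₂/I⁻ the anode, E°cell = E°(Au⁺/Au) − E°(I₂/I⁻).
So E°(Au⁺/Au) = E°cell + E°(I₂/I⁻) = +1.151 + (+0.54) = +1.69 V.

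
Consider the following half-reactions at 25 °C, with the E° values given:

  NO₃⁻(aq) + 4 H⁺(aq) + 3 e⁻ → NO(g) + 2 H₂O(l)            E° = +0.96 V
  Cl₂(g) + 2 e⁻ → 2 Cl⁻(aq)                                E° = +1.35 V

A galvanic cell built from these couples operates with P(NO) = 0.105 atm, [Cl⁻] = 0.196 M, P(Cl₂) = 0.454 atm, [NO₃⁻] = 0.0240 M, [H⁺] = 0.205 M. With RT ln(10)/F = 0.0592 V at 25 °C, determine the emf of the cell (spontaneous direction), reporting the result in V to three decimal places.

+0.489 V

Cl₂/Cl⁻ is the cathode (higher E°), NO₃⁻/NO the anode: E°cell = +1.35 − (+0.96) = +0.39 V, n = 6.
Overall: 3 Cl₂(g) + 2 NO(g) + 4 H₂O(l) → 6 Cl⁻(aq) + 2 NO₃⁻(aq) + 8 H⁺(aq)
Q = [Cl⁻]^6·[NO₃⁻]^2·[H⁺]^8 / (P(Cl₂)^3·P(NO)^2); log Q = -10.006.
E = E° − (0.0592/n) log Q = +0.39 − (0.0592/6)(-10.006) = +0.489 V.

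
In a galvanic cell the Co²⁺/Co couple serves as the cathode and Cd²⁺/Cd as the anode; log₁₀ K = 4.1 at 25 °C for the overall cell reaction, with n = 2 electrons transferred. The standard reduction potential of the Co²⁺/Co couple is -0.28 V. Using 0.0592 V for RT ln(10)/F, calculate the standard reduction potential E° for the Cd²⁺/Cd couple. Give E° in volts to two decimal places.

E°cell = (0.0592/n)·log K = (0.0592/2)(4.1) = +0.121 V.
Since Co²⁺/Co is the cathode and Cd²⁺/Cd the anode, E°cell = E°(Co²⁺/Co) − E°(Cd²⁺/Cd).
So E°(Cd²⁺/Cd) = E°(Co²⁺/Co) − E°cell = (-0.28) − (+0.121) = -0.40 V.

-0.40 V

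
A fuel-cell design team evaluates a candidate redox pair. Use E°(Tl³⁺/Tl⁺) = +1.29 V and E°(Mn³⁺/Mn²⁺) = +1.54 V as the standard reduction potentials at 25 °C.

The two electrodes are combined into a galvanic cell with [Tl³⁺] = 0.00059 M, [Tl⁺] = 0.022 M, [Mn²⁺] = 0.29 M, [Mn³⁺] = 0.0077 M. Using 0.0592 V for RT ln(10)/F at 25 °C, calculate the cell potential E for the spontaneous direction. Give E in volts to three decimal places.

Mn³⁺/Mn²⁺ is the cathode (higher E°), Tl³⁺/Tl⁺ the anode: E°cell = +1.54 − (+1.29) = +0.25 V, n = 2.
Overall: 2 Mn³⁺(aq) + Tl⁺(aq) → 2 Mn²⁺(aq) + Tl³⁺(aq)
Q = [Mn²⁺]^2·[Tl³⁺] / ([Mn³⁺]^2·[Tl⁺]); log Q = 1.580.
E = E° − (0.0592/n) log Q = +0.25 − (0.0592/2)(1.580) = +0.203 V.

+0.203 V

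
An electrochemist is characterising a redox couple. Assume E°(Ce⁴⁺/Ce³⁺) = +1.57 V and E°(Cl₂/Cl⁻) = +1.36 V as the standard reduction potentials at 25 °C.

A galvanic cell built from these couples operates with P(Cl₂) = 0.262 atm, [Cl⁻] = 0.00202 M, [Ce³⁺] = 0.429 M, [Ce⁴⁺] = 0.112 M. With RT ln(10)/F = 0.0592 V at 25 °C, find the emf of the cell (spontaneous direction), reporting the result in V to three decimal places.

+0.033 V

Ce⁴⁺/Ce³⁺ is the cathode (higher E°), Cl₂/Cl⁻ the anode: E°cell = +1.57 − (+1.36) = +0.21 V, n = 2.
Overall: 2 Ce⁴⁺(aq) + 2 Cl⁻(aq) → 2 Ce³⁺(aq) + Cl₂(g)
Q = [Ce³⁺]^2·P(Cl₂) / ([Ce⁴⁺]^2·[Cl⁻]^2); log Q = 5.974.
E = E° − (0.0592/n) log Q = +0.21 − (0.0592/2)(5.974) = +0.033 V.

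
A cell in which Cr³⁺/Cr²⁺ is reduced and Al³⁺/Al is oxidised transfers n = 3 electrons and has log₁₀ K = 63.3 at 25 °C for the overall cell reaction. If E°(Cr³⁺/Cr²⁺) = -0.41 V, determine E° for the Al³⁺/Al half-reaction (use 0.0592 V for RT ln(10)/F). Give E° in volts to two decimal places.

-1.66 V

E°cell = (0.0592/n)·log K = (0.0592/3)(63.3) = +1.249 V.
Since Cr³⁺/Cr²⁺ is the cathode and Al³⁺/Al the anode, E°cell = E°(Cr³⁺/Cr²⁺) − E°(Al³⁺/Al).
So E°(Al³⁺/Al) = E°(Cr³⁺/Cr²⁺) − E°cell = (-0.41) − (+1.249) = -1.66 V.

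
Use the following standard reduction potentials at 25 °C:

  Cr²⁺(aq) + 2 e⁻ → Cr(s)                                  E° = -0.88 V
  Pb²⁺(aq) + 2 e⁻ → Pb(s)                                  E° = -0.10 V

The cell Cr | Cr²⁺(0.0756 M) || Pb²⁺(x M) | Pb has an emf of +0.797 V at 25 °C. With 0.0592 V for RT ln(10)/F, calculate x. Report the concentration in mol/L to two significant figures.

Pb²⁺/Pb is the cathode, Cr²⁺/Cr the anode: E°cell = +0.78 V, n = 2.
Overall reaction: Pb²⁺(aq) + Cr(s) → Pb(s) + Cr²⁺(aq); Q = [Cr²⁺]^1/[Pb²⁺]^1.
From E = E° − (0.0592/n) log Q: log Q = (E° − E)·n/0.0592 = (+0.78 − (+0.797))·2/0.0592 = -0.5743.
So 1·log[Pb²⁺] = 1·log(0.0756) − log Q = -1.1215 − (-0.5743) = -0.5472; [Pb²⁺] = 10^(-0.5472) ≈ 0.28 M.

0.28 M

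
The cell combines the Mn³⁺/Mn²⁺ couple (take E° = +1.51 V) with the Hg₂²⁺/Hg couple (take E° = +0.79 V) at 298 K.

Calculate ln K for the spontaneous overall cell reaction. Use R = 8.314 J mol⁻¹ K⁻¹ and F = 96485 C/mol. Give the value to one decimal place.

Cathode: Mn³⁺/Mn²⁺; anode: Hg₂²⁺/Hg. E°cell = (+1.51) − (+0.79) = +0.72 V, with n = 2.
ΔG° = −nFE° = −RT ln K, so ln K = nFE°/(RT) = (2)(96485)(+0.72) / ((8.314)(298)) = 56.078.

56.1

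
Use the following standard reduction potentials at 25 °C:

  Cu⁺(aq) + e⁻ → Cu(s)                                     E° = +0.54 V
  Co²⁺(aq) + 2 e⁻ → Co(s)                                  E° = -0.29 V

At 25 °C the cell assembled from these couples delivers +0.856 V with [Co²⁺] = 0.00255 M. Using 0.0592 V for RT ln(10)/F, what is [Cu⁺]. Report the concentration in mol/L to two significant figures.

0.14 M

Cu⁺/Cu is the cathode, Co²⁺/Co the anode: E°cell = +0.83 V, n = 2.
Overall reaction: 2 Cu⁺(aq) + Co(s) → 2 Cu(s) + Co²⁺(aq); Q = [Co²⁺]^1/[Cu⁺]^2.
From E = E° − (0.0592/n) log Q: log Q = (E° − E)·n/0.0592 = (+0.83 − (+0.856))·2/0.0592 = -0.8784.
So 2·log[Cu⁺] = 1·log(0.00255) − log Q = -2.5935 − (-0.8784) = -1.7151; log[Cu⁺] = -1.7151 / 2 = -0.8576; [Cu⁺] = 10^(-0.8576) ≈ 0.14 M.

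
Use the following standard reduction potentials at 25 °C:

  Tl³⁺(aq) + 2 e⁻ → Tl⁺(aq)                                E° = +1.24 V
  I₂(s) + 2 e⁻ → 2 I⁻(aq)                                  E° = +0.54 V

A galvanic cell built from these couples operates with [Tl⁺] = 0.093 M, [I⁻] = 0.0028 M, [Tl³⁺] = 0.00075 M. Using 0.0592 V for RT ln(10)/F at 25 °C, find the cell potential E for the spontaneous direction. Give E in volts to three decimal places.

Tl³⁺/Tl⁺ is the cathode (higher E°), I₂/I⁻ the anode: E°cell = +1.24 − (+0.54) = +0.70 V, n = 2.
Overall: Tl³⁺(aq) + 2 I⁻(aq) → Tl⁺(aq) + I₂(s)
Q = [Tl⁺] / ([Tl³⁺]·[I⁻]^2); log Q = 7.199.
E = E° − (0.0592/n) log Q = +0.70 − (0.0592/2)(7.199) = +0.487 V.

+0.487 V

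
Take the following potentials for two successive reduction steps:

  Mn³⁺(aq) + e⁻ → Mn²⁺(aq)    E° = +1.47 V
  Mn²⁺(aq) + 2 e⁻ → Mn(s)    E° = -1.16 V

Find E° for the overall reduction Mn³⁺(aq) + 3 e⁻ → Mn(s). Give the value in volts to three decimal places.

Since ΔG° = −nFE° is additive over sequential reductions, n₃E°₃ = n₁E°₁ + n₂E°₂.
E°₃ = (1×+1.47 + 2×-1.16) / 3 = (-0.850) / 3 = -0.283 V.
Simply averaging or adding the two E° values would be wrong; the electron-weighted sum is required.

-0.283 V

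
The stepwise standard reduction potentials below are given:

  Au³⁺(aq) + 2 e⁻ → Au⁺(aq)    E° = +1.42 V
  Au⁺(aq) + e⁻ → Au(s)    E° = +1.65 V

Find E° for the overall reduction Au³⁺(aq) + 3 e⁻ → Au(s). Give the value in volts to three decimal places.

+1.497 V

Standard free energies of sequential steps add: ΔG°₃ = ΔG°₁ + ΔG°₂, so n₃E°₃ = n₁E°₁ + n₂E°₂.
E°₃ = (2×+1.42 + 1×+1.65) / 3 = (+4.490) / 3 = +1.497 V.
E° values themselves are not directly additive — weighting by electron count is essential.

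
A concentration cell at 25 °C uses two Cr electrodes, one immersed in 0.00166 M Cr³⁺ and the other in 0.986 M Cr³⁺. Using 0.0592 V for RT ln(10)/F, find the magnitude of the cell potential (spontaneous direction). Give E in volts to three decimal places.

+0.055 V

For a concentration cell E°cell = 0. The 0.986 M side is the cathode (reduction is favoured where [Cr³⁺] is higher).
With n = 3, E = −(0.0592/3) log([Cr³⁺]ₐₙ/[Cr³⁺]꜀ₐₜ) = −(0.0592/3) log(0.00166/0.986) = −(0.0592/3)(-2.774) = +0.055 V.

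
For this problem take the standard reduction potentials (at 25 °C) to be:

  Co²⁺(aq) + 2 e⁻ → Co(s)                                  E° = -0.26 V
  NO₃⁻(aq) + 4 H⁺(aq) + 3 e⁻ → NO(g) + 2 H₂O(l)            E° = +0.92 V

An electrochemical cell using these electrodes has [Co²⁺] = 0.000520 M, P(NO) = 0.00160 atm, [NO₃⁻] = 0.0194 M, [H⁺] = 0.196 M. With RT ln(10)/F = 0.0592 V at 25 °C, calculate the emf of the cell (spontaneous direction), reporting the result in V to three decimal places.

NO₃⁻/NO is the cathode (higher E°), Co²⁺/Co the anode: E°cell = +0.92 − (-0.26) = +1.18 V, n = 6.
Overall: 2 NO₃⁻(aq) + 8 H⁺(aq) + 3 Co(s) → 2 NO(g) + 4 H₂O(l) + 3 Co²⁺(aq)
Q = P(NO)^2·[Co²⁺]^3 / ([NO₃⁻]^2·[H⁺]^8); log Q = -6.357.
E = E° − (0.0592/n) log Q = +1.18 − (0.0592/6)(-6.357) = +1.243 V.

+1.243 V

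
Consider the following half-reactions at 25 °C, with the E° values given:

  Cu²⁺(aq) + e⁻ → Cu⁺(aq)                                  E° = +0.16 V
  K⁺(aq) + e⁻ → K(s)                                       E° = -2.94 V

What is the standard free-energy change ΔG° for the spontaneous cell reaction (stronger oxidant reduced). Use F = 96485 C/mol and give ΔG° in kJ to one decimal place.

Cu²⁺/Cu⁺ (E° = +0.16 V) is the cathode; K⁺/K (E° = -2.94 V) is the anode, so E°cell = +3.10 V.
Balancing electrons gives n = 1 (lcm of 1 and 1).
ΔG° = −nFE° = −(1)(96485)(+3.10) = -299,104 J = -299.1 kJ.

-299.1 kJ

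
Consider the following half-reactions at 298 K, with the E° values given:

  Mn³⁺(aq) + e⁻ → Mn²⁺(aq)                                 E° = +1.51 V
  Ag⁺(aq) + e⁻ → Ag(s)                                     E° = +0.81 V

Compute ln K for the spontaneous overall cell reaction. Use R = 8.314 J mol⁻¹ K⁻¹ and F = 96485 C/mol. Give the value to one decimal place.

27.3

Cathode: Mn³⁺/Mn²⁺; anode: Ag⁺/Ag. E°cell = (+1.51) − (+0.81) = +0.70 V, with n = 1.
ΔG° = −nFE° = −RT ln K, so ln K = nFE°/(RT) = (1)(96485)(+0.70) / ((8.314)(298)) = 27.260.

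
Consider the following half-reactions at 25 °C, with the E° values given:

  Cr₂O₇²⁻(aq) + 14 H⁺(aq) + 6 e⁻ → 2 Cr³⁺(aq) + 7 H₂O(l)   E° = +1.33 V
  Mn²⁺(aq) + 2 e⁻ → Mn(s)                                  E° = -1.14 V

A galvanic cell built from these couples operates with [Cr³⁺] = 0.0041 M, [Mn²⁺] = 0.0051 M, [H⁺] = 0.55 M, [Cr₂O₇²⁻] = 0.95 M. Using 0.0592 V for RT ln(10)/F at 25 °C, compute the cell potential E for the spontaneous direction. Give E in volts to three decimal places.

+2.549 V

Cr₂O₇²⁻/Cr³⁺ is the cathode (higher E°), Mn²⁺/Mn the anode: E°cell = +1.33 − (-1.14) = +2.47 V, n = 6.
Overall: Cr₂O₇²⁻(aq) + 14 H⁺(aq) + 3 Mn(s) → 2 Cr³⁺(aq) + 7 H₂O(l) + 3 Mn²⁺(aq)
Q = [Cr³⁺]^2·[Mn²⁺]^3 / ([Cr₂O₇²⁻]·[H⁺]^14); log Q = -7.995.
E = E° − (0.0592/n) log Q = +2.47 − (0.0592/6)(-7.995) = +2.549 V.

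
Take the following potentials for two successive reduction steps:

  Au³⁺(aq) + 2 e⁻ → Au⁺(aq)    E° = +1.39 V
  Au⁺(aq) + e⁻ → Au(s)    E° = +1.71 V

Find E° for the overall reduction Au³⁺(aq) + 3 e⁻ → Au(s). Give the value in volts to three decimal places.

Since ΔG° = −nFE° is additive over sequential reductions, n₃E°₃ = n₁E°₁ + n₂E°₂.
E°₃ = (2×+1.39 + 1×+1.71) / 3 = (+4.490) / 3 = +1.497 V.

+1.497 V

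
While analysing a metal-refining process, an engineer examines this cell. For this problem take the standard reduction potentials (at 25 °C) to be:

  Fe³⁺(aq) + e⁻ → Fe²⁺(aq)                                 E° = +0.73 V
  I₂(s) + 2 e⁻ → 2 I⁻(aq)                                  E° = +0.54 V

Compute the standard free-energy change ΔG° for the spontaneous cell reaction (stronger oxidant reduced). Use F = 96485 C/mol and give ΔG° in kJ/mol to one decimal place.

-36.7 kJ/mol

Fe³⁺/Fe²⁺ (E° = +0.73 V) is the cathode; I₂/I⁻ (E° = +0.54 V) is the anode, so E°cell = +0.19 V.
Balancing electrons gives n = 2 (lcm of 1 and 2).
ΔG° = −nFE° = −(2)(96485)(+0.19) = -36,664 J = -36.7 kJ/mol.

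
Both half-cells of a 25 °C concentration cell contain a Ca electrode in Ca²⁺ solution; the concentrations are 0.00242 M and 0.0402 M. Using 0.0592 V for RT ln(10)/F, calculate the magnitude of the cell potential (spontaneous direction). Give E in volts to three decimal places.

+0.036 V

For a concentration cell E°cell = 0. The 0.0402 M side is the cathode (reduction is favoured where [Ca²⁺] is higher).
With n = 2, E = −(0.0592/2) log([Ca²⁺]ₐₙ/[Ca²⁺]꜀ₐₜ) = −(0.0592/2) log(0.00242/0.0402) = −(0.0592/2)(-1.220) = +0.036 V.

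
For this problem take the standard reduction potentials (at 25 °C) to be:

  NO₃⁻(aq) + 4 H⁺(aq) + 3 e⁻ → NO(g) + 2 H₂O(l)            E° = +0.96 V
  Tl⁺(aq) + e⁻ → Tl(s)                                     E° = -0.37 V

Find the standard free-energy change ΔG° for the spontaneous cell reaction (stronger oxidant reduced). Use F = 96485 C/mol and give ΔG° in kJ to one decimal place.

-385.0 kJ

NO₃⁻/NO (E° = +0.96 V) is the cathode; Tl⁺/Tl (E° = -0.37 V) is the anode, so E°cell = +1.33 V.
Balancing electrons gives n = 3 (lcm of 3 and 1).
ΔG° = −nFE° = −(3)(96485)(+1.33) = -384,975 J = -385.0 kJ.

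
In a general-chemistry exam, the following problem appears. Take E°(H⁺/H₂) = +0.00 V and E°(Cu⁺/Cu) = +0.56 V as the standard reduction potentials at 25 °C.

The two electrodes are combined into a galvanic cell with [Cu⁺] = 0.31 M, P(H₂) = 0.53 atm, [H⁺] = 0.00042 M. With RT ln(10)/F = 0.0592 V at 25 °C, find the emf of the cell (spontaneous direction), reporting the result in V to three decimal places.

+0.722 V

Cu⁺/Cu is the cathode (higher E°), H⁺/H₂ the anode: E°cell = +0.56 − (+0.00) = +0.56 V, n = 2.
Overall: 2 Cu⁺(aq) + H₂(g) → 2 Cu(s) + 2 H⁺(aq)
Q = [H⁺]^2 / ([Cu⁺]^2·P(H₂)); log Q = -5.461.
E = E° − (0.0592/n) log Q = +0.56 − (0.0592/2)(-5.461) = +0.722 V.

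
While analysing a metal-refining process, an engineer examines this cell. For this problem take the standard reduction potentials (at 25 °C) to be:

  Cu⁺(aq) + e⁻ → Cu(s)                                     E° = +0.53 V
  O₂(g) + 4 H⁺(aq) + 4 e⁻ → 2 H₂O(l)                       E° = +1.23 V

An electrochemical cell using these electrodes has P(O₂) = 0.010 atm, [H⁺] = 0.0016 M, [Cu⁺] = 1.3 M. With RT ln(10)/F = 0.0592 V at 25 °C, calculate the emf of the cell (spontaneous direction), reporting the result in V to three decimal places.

O₂/H₂O is the cathode (higher E°), Cu⁺/Cu the anode: E°cell = +1.23 − (+0.53) = +0.70 V, n = 4.
Overall: O₂(g) + 4 H⁺(aq) + 4 Cu(s) → 2 H₂O(l) + 4 Cu⁺(aq)
Q = [Cu⁺]^4 / (P(O₂)·[H⁺]^4); log Q = 13.639.
E = E° − (0.0592/n) log Q = +0.70 − (0.0592/4)(13.639) = +0.498 V.

+0.498 V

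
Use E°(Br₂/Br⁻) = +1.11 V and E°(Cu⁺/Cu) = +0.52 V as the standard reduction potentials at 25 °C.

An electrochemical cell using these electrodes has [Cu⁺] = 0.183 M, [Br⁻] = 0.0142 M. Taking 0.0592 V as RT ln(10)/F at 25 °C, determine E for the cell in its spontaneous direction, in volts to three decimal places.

Br₂/Br⁻ is the cathode (higher E°), Cu⁺/Cu the anode: E°cell = +1.11 − (+0.52) = +0.59 V, n = 2.
Overall: Br₂(l) + 2 Cu(s) → 2 Br⁻(aq) + 2 Cu⁺(aq)
Q = [Br⁻]^2·[Cu⁺]^2; log Q = -5.171.
E = E° − (0.0592/n) log Q = +0.59 − (0.0592/2)(-5.171) = +0.743 V.

+0.743 V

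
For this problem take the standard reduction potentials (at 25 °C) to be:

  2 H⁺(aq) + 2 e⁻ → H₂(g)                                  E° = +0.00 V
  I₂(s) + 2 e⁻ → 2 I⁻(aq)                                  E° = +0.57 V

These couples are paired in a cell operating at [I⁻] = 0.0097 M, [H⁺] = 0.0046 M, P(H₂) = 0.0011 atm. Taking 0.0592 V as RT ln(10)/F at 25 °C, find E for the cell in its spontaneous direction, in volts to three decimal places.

I₂/I⁻ is the cathode (higher E°), H⁺/H₂ the anode: E°cell = +0.57 − (+0.00) = +0.57 V, n = 2.
Overall: I₂(s) + H₂(g) → 2 I⁻(aq) + 2 H⁺(aq)
Q = [I⁻]^2·[H⁺]^2 / (P(H₂)); log Q = -5.742.
E = E° − (0.0592/n) log Q = +0.57 − (0.0592/2)(-5.742) = +0.740 V.

+0.740 V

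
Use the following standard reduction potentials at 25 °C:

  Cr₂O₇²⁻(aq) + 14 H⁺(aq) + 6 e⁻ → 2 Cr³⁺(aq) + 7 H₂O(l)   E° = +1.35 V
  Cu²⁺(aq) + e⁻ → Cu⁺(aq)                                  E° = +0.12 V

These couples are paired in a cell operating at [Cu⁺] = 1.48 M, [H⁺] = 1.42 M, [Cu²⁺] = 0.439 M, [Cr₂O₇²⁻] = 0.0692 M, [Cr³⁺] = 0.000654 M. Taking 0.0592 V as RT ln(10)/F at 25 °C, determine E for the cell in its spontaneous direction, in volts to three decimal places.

+1.334 V

Cr₂O₇²⁻/Cr³⁺ is the cathode (higher E°), Cu²⁺/Cu⁺ the anode: E°cell = +1.35 − (+0.12) = +1.23 V, n = 6.
Overall: Cr₂O₇²⁻(aq) + 14 H⁺(aq) + 6 Cu⁺(aq) → 2 Cr³⁺(aq) + 7 H₂O(l) + 6 Cu²⁺(aq)
Q = [Cr³⁺]^2·[Cu²⁺]^6 / ([Cr₂O₇²⁻]·[H⁺]^14·[Cu⁺]^6); log Q = -10.508.
E = E° − (0.0592/n) log Q = +1.23 − (0.0592/6)(-10.508) = +1.334 V.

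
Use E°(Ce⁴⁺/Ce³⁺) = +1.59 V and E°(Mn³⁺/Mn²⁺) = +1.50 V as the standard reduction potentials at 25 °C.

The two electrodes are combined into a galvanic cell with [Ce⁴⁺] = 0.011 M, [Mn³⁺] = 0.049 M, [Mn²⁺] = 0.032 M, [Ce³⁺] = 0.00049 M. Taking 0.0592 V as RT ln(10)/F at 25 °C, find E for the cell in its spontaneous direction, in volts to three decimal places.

Ce⁴⁺/Ce³⁺ is the cathode (higher E°), Mn³⁺/Mn²⁺ the anode: E°cell = +1.59 − (+1.50) = +0.09 V, n = 1.
Overall: Ce⁴⁺(aq) + Mn²⁺(aq) → Ce³⁺(aq) + Mn³⁺(aq)
Q = [Ce³⁺]·[Mn³⁺] / ([Ce⁴⁺]·[Mn²⁺]); log Q = -1.166.
E = E° − (0.0592/n) log Q = +0.09 − (0.0592/1)(-1.166) = +0.159 V.

+0.159 V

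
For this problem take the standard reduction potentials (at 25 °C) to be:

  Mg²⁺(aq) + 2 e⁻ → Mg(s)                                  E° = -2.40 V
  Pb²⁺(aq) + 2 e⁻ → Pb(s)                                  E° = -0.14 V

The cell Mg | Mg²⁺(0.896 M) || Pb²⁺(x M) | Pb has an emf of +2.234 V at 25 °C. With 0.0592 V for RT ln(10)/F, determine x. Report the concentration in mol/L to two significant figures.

Pb²⁺/Pb is the cathode, Mg²⁺/Mg the anode: E°cell = +2.26 V, n = 2.
Overall reaction: Pb²⁺(aq) + Mg(s) → Pb(s) + Mg²⁺(aq); Q = [Mg²⁺]^1/[Pb²⁺]^1.
From E = E° − (0.0592/n) log Q: log Q = (E° − E)·n/0.0592 = (+2.26 − (+2.234))·2/0.0592 = 0.8784.
So 1·log[Pb²⁺] = 1·log(0.896) − log Q = -0.0477 − (0.8784) = -0.9261; [Pb²⁺] = 10^(-0.9261) ≈ 0.12 M.

0.12 M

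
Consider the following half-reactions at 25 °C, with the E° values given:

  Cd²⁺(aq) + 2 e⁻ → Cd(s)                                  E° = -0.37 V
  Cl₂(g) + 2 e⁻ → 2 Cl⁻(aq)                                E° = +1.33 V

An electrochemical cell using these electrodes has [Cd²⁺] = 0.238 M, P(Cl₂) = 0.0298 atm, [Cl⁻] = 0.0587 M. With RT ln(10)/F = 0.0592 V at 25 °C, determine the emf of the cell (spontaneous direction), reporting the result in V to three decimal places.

Cl₂/Cl⁻ is the cathode (higher E°), Cd²⁺/Cd the anode: E°cell = +1.33 − (-0.37) = +1.70 V, n = 2.
Overall: Cl₂(g) + Cd(s) → 2 Cl⁻(aq) + Cd²⁺(aq)
Q = [Cl⁻]^2·[Cd²⁺] / (P(Cl₂)); log Q = -1.560.
E = E° − (0.0592/n) log Q = +1.70 − (0.0592/2)(-1.560) = +1.746 V.

+1.746 V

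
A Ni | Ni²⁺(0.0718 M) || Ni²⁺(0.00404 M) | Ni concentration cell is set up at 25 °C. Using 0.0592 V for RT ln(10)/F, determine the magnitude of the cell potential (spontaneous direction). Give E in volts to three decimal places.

For a concentration cell E°cell = 0. The 0.0718 M side is the cathode (reduction is favoured where [Ni²⁺] is higher).
With n = 2, E = −(0.0592/2) log([Ni²⁺]ₐₙ/[Ni²⁺]꜀ₐₜ) = −(0.0592/2) log(0.00404/0.0718) = −(0.0592/2)(-1.250) = +0.037 V.

+0.037 V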